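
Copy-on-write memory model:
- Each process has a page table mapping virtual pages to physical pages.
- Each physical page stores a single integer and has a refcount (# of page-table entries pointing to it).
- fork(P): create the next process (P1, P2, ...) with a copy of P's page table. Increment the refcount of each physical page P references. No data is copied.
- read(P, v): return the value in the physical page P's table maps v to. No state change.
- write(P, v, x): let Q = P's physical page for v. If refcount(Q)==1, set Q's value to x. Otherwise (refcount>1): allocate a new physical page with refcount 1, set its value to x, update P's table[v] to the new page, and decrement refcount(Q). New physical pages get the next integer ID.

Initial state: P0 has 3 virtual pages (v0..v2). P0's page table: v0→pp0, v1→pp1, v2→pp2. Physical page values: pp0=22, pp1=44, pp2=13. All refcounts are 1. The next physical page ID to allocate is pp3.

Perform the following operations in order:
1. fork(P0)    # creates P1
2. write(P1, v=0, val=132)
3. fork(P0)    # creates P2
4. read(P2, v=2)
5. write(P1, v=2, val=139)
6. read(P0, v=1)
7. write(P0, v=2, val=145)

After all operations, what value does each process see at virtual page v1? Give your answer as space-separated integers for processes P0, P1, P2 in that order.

Op 1: fork(P0) -> P1. 3 ppages; refcounts: pp0:2 pp1:2 pp2:2
Op 2: write(P1, v0, 132). refcount(pp0)=2>1 -> COPY to pp3. 4 ppages; refcounts: pp0:1 pp1:2 pp2:2 pp3:1
Op 3: fork(P0) -> P2. 4 ppages; refcounts: pp0:2 pp1:3 pp2:3 pp3:1
Op 4: read(P2, v2) -> 13. No state change.
Op 5: write(P1, v2, 139). refcount(pp2)=3>1 -> COPY to pp4. 5 ppages; refcounts: pp0:2 pp1:3 pp2:2 pp3:1 pp4:1
Op 6: read(P0, v1) -> 44. No state change.
Op 7: write(P0, v2, 145). refcount(pp2)=2>1 -> COPY to pp5. 6 ppages; refcounts: pp0:2 pp1:3 pp2:1 pp3:1 pp4:1 pp5:1
P0: v1 -> pp1 = 44
P1: v1 -> pp1 = 44
P2: v1 -> pp1 = 44

Answer: 44 44 44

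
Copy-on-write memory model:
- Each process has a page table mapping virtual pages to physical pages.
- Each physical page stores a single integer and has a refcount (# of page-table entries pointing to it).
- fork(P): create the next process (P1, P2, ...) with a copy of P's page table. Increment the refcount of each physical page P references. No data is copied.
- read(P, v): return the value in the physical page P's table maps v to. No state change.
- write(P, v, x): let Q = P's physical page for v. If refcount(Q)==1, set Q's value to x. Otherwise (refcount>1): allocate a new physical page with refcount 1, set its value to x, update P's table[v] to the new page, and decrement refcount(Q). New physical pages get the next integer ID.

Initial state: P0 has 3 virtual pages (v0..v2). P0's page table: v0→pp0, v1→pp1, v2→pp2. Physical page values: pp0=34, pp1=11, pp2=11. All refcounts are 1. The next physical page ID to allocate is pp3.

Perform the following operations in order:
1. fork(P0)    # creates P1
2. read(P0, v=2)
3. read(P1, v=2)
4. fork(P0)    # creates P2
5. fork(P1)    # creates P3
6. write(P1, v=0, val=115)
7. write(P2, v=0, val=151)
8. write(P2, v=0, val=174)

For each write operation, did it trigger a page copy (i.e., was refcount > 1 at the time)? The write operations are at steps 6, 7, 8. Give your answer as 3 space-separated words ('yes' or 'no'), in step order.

Op 1: fork(P0) -> P1. 3 ppages; refcounts: pp0:2 pp1:2 pp2:2
Op 2: read(P0, v2) -> 11. No state change.
Op 3: read(P1, v2) -> 11. No state change.
Op 4: fork(P0) -> P2. 3 ppages; refcounts: pp0:3 pp1:3 pp2:3
Op 5: fork(P1) -> P3. 3 ppages; refcounts: pp0:4 pp1:4 pp2:4
Op 6: write(P1, v0, 115). refcount(pp0)=4>1 -> COPY to pp3. 4 ppages; refcounts: pp0:3 pp1:4 pp2:4 pp3:1
Op 7: write(P2, v0, 151). refcount(pp0)=3>1 -> COPY to pp4. 5 ppages; refcounts: pp0:2 pp1:4 pp2:4 pp3:1 pp4:1
Op 8: write(P2, v0, 174). refcount(pp4)=1 -> write in place. 5 ppages; refcounts: pp0:2 pp1:4 pp2:4 pp3:1 pp4:1

yes yes no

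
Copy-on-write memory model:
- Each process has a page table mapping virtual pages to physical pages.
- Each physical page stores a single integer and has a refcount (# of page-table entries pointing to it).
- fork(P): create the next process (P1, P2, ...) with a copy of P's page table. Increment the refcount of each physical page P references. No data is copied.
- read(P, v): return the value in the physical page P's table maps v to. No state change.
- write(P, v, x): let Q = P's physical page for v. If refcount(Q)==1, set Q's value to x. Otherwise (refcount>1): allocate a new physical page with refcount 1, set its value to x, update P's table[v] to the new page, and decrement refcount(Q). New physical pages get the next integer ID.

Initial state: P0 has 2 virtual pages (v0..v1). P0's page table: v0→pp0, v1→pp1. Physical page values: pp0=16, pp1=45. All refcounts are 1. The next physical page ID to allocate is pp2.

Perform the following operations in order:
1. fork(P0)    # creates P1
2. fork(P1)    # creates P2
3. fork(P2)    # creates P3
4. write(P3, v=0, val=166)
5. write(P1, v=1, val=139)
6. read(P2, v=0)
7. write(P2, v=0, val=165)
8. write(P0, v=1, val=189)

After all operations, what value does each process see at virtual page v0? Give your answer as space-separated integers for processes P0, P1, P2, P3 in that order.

Op 1: fork(P0) -> P1. 2 ppages; refcounts: pp0:2 pp1:2
Op 2: fork(P1) -> P2. 2 ppages; refcounts: pp0:3 pp1:3
Op 3: fork(P2) -> P3. 2 ppages; refcounts: pp0:4 pp1:4
Op 4: write(P3, v0, 166). refcount(pp0)=4>1 -> COPY to pp2. 3 ppages; refcounts: pp0:3 pp1:4 pp2:1
Op 5: write(P1, v1, 139). refcount(pp1)=4>1 -> COPY to pp3. 4 ppages; refcounts: pp0:3 pp1:3 pp2:1 pp3:1
Op 6: read(P2, v0) -> 16. No state change.
Op 7: write(P2, v0, 165). refcount(pp0)=3>1 -> COPY to pp4. 5 ppages; refcounts: pp0:2 pp1:3 pp2:1 pp3:1 pp4:1
Op 8: write(P0, v1, 189). refcount(pp1)=3>1 -> COPY to pp5. 6 ppages; refcounts: pp0:2 pp1:2 pp2:1 pp3:1 pp4:1 pp5:1
P0: v0 -> pp0 = 16
P1: v0 -> pp0 = 16
P2: v0 -> pp4 = 165
P3: v0 -> pp2 = 166

Answer: 16 16 165 166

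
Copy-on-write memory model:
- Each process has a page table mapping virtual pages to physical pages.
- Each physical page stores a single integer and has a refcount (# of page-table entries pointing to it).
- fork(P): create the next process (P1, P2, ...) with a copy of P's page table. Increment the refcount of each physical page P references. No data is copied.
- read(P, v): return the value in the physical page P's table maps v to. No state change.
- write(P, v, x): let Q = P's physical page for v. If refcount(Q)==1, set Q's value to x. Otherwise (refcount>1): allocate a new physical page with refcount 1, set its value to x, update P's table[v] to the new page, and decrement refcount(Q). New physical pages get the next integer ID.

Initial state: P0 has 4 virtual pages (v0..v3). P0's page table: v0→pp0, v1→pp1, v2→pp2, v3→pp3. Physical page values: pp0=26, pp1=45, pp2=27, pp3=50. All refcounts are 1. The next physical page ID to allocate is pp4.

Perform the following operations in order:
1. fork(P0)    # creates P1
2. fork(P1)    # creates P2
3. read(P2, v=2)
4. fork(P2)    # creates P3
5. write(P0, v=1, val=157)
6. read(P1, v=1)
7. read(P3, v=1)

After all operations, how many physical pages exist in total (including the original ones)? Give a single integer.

Op 1: fork(P0) -> P1. 4 ppages; refcounts: pp0:2 pp1:2 pp2:2 pp3:2
Op 2: fork(P1) -> P2. 4 ppages; refcounts: pp0:3 pp1:3 pp2:3 pp3:3
Op 3: read(P2, v2) -> 27. No state change.
Op 4: fork(P2) -> P3. 4 ppages; refcounts: pp0:4 pp1:4 pp2:4 pp3:4
Op 5: write(P0, v1, 157). refcount(pp1)=4>1 -> COPY to pp4. 5 ppages; refcounts: pp0:4 pp1:3 pp2:4 pp3:4 pp4:1
Op 6: read(P1, v1) -> 45. No state change.
Op 7: read(P3, v1) -> 45. No state change.

Answer: 5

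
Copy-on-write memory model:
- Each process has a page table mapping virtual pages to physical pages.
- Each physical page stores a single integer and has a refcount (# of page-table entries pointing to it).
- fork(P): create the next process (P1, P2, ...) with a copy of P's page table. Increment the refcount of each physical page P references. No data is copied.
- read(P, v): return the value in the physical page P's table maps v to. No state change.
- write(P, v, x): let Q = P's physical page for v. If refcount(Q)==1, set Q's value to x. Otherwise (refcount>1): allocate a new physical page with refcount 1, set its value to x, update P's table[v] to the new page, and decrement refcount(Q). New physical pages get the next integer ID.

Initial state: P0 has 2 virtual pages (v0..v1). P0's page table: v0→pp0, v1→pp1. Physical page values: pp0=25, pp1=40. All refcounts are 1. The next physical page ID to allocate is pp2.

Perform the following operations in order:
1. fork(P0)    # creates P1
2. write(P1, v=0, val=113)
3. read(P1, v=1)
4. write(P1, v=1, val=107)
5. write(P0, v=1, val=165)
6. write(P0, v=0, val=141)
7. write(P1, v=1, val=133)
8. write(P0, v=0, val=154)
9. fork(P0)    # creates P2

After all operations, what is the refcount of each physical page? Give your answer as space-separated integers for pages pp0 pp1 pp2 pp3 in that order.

Op 1: fork(P0) -> P1. 2 ppages; refcounts: pp0:2 pp1:2
Op 2: write(P1, v0, 113). refcount(pp0)=2>1 -> COPY to pp2. 3 ppages; refcounts: pp0:1 pp1:2 pp2:1
Op 3: read(P1, v1) -> 40. No state change.
Op 4: write(P1, v1, 107). refcount(pp1)=2>1 -> COPY to pp3. 4 ppages; refcounts: pp0:1 pp1:1 pp2:1 pp3:1
Op 5: write(P0, v1, 165). refcount(pp1)=1 -> write in place. 4 ppages; refcounts: pp0:1 pp1:1 pp2:1 pp3:1
Op 6: write(P0, v0, 141). refcount(pp0)=1 -> write in place. 4 ppages; refcounts: pp0:1 pp1:1 pp2:1 pp3:1
Op 7: write(P1, v1, 133). refcount(pp3)=1 -> write in place. 4 ppages; refcounts: pp0:1 pp1:1 pp2:1 pp3:1
Op 8: write(P0, v0, 154). refcount(pp0)=1 -> write in place. 4 ppages; refcounts: pp0:1 pp1:1 pp2:1 pp3:1
Op 9: fork(P0) -> P2. 4 ppages; refcounts: pp0:2 pp1:2 pp2:1 pp3:1

Answer: 2 2 1 1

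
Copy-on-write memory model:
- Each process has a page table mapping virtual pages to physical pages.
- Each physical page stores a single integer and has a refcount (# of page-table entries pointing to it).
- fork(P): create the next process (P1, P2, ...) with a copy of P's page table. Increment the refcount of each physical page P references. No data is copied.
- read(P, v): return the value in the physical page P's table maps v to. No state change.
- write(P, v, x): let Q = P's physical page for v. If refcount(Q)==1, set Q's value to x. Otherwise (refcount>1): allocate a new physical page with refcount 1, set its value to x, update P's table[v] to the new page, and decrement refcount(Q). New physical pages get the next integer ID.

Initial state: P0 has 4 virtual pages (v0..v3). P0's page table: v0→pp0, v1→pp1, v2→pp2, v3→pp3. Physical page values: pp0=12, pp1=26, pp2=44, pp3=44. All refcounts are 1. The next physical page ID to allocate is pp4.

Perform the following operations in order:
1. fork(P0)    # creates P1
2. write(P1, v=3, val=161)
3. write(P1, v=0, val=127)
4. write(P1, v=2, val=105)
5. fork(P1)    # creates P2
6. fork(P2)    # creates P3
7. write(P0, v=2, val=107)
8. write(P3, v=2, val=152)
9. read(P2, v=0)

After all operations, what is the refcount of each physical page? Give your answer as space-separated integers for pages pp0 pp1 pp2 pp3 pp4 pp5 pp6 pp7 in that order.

Answer: 1 4 1 1 3 3 2 1

Derivation:
Op 1: fork(P0) -> P1. 4 ppages; refcounts: pp0:2 pp1:2 pp2:2 pp3:2
Op 2: write(P1, v3, 161). refcount(pp3)=2>1 -> COPY to pp4. 5 ppages; refcounts: pp0:2 pp1:2 pp2:2 pp3:1 pp4:1
Op 3: write(P1, v0, 127). refcount(pp0)=2>1 -> COPY to pp5. 6 ppages; refcounts: pp0:1 pp1:2 pp2:2 pp3:1 pp4:1 pp5:1
Op 4: write(P1, v2, 105). refcount(pp2)=2>1 -> COPY to pp6. 7 ppages; refcounts: pp0:1 pp1:2 pp2:1 pp3:1 pp4:1 pp5:1 pp6:1
Op 5: fork(P1) -> P2. 7 ppages; refcounts: pp0:1 pp1:3 pp2:1 pp3:1 pp4:2 pp5:2 pp6:2
Op 6: fork(P2) -> P3. 7 ppages; refcounts: pp0:1 pp1:4 pp2:1 pp3:1 pp4:3 pp5:3 pp6:3
Op 7: write(P0, v2, 107). refcount(pp2)=1 -> write in place. 7 ppages; refcounts: pp0:1 pp1:4 pp2:1 pp3:1 pp4:3 pp5:3 pp6:3
Op 8: write(P3, v2, 152). refcount(pp6)=3>1 -> COPY to pp7. 8 ppages; refcounts: pp0:1 pp1:4 pp2:1 pp3:1 pp4:3 pp5:3 pp6:2 pp7:1
Op 9: read(P2, v0) -> 127. No state change.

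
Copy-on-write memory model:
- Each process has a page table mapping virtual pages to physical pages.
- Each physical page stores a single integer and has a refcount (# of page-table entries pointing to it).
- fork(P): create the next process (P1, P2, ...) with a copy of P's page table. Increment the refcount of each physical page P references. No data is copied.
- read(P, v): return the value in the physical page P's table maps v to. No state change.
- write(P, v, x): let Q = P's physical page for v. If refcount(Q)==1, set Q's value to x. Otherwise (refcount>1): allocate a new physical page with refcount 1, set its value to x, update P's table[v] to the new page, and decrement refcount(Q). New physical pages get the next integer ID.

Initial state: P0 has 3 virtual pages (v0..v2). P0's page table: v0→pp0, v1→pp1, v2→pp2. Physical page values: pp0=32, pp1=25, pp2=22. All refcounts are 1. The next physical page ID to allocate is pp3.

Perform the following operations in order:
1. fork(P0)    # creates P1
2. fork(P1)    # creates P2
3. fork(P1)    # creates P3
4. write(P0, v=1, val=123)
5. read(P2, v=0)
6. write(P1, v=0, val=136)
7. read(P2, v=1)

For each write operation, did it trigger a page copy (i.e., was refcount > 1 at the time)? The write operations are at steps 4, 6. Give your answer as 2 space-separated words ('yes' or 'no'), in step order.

Op 1: fork(P0) -> P1. 3 ppages; refcounts: pp0:2 pp1:2 pp2:2
Op 2: fork(P1) -> P2. 3 ppages; refcounts: pp0:3 pp1:3 pp2:3
Op 3: fork(P1) -> P3. 3 ppages; refcounts: pp0:4 pp1:4 pp2:4
Op 4: write(P0, v1, 123). refcount(pp1)=4>1 -> COPY to pp3. 4 ppages; refcounts: pp0:4 pp1:3 pp2:4 pp3:1
Op 5: read(P2, v0) -> 32. No state change.
Op 6: write(P1, v0, 136). refcount(pp0)=4>1 -> COPY to pp4. 5 ppages; refcounts: pp0:3 pp1:3 pp2:4 pp3:1 pp4:1
Op 7: read(P2, v1) -> 25. No state change.

yes yes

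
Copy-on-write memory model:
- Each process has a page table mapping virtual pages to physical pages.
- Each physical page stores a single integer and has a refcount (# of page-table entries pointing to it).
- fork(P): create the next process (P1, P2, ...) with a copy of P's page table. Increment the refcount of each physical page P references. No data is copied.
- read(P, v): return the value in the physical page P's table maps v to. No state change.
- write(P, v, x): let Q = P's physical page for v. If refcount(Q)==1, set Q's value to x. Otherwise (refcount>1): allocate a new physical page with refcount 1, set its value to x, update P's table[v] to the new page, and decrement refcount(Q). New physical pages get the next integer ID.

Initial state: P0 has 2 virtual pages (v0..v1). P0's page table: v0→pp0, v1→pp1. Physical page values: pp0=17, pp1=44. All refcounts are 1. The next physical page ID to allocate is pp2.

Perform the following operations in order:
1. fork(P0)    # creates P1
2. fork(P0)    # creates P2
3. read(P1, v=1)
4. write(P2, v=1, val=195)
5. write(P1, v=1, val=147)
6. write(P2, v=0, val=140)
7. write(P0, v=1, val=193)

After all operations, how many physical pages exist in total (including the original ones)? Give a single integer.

Answer: 5

Derivation:
Op 1: fork(P0) -> P1. 2 ppages; refcounts: pp0:2 pp1:2
Op 2: fork(P0) -> P2. 2 ppages; refcounts: pp0:3 pp1:3
Op 3: read(P1, v1) -> 44. No state change.
Op 4: write(P2, v1, 195). refcount(pp1)=3>1 -> COPY to pp2. 3 ppages; refcounts: pp0:3 pp1:2 pp2:1
Op 5: write(P1, v1, 147). refcount(pp1)=2>1 -> COPY to pp3. 4 ppages; refcounts: pp0:3 pp1:1 pp2:1 pp3:1
Op 6: write(P2, v0, 140). refcount(pp0)=3>1 -> COPY to pp4. 5 ppages; refcounts: pp0:2 pp1:1 pp2:1 pp3:1 pp4:1
Op 7: write(P0, v1, 193). refcount(pp1)=1 -> write in place. 5 ppages; refcounts: pp0:2 pp1:1 pp2:1 pp3:1 pp4:1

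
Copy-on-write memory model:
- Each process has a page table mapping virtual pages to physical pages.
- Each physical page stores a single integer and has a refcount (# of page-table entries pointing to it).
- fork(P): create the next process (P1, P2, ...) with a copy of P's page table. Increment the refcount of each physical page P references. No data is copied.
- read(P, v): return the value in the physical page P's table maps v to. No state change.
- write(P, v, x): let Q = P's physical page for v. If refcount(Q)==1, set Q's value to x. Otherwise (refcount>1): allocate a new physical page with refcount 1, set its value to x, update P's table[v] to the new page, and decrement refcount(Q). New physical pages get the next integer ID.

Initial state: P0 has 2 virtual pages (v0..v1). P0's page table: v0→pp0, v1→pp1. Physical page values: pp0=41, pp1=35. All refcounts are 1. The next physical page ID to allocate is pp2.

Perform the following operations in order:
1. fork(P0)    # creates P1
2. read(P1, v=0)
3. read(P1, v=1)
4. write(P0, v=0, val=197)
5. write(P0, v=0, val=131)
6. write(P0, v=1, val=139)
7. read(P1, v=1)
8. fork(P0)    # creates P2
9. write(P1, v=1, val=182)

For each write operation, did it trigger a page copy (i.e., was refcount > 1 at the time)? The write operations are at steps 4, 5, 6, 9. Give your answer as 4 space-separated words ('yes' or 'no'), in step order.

Op 1: fork(P0) -> P1. 2 ppages; refcounts: pp0:2 pp1:2
Op 2: read(P1, v0) -> 41. No state change.
Op 3: read(P1, v1) -> 35. No state change.
Op 4: write(P0, v0, 197). refcount(pp0)=2>1 -> COPY to pp2. 3 ppages; refcounts: pp0:1 pp1:2 pp2:1
Op 5: write(P0, v0, 131). refcount(pp2)=1 -> write in place. 3 ppages; refcounts: pp0:1 pp1:2 pp2:1
Op 6: write(P0, v1, 139). refcount(pp1)=2>1 -> COPY to pp3. 4 ppages; refcounts: pp0:1 pp1:1 pp2:1 pp3:1
Op 7: read(P1, v1) -> 35. No state change.
Op 8: fork(P0) -> P2. 4 ppages; refcounts: pp0:1 pp1:1 pp2:2 pp3:2
Op 9: write(P1, v1, 182). refcount(pp1)=1 -> write in place. 4 ppages; refcounts: pp0:1 pp1:1 pp2:2 pp3:2

yes no yes no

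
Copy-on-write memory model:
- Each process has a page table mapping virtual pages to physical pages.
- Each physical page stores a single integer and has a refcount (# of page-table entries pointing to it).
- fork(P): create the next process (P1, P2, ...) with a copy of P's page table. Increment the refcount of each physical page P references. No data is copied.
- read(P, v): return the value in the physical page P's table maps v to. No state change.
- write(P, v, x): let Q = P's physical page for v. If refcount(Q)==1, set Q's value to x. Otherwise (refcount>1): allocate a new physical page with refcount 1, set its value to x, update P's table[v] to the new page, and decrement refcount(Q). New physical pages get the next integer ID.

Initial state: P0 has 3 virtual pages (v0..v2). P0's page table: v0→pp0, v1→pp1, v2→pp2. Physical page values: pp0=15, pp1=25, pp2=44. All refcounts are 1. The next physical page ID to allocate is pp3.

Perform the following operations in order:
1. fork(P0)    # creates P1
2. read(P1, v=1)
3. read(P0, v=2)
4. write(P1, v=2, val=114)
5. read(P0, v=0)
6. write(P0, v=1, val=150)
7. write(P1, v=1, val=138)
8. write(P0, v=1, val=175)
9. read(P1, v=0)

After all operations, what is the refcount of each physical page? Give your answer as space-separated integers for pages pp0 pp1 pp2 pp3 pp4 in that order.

Op 1: fork(P0) -> P1. 3 ppages; refcounts: pp0:2 pp1:2 pp2:2
Op 2: read(P1, v1) -> 25. No state change.
Op 3: read(P0, v2) -> 44. No state change.
Op 4: write(P1, v2, 114). refcount(pp2)=2>1 -> COPY to pp3. 4 ppages; refcounts: pp0:2 pp1:2 pp2:1 pp3:1
Op 5: read(P0, v0) -> 15. No state change.
Op 6: write(P0, v1, 150). refcount(pp1)=2>1 -> COPY to pp4. 5 ppages; refcounts: pp0:2 pp1:1 pp2:1 pp3:1 pp4:1
Op 7: write(P1, v1, 138). refcount(pp1)=1 -> write in place. 5 ppages; refcounts: pp0:2 pp1:1 pp2:1 pp3:1 pp4:1
Op 8: write(P0, v1, 175). refcount(pp4)=1 -> write in place. 5 ppages; refcounts: pp0:2 pp1:1 pp2:1 pp3:1 pp4:1
Op 9: read(P1, v0) -> 15. No state change.

Answer: 2 1 1 1 1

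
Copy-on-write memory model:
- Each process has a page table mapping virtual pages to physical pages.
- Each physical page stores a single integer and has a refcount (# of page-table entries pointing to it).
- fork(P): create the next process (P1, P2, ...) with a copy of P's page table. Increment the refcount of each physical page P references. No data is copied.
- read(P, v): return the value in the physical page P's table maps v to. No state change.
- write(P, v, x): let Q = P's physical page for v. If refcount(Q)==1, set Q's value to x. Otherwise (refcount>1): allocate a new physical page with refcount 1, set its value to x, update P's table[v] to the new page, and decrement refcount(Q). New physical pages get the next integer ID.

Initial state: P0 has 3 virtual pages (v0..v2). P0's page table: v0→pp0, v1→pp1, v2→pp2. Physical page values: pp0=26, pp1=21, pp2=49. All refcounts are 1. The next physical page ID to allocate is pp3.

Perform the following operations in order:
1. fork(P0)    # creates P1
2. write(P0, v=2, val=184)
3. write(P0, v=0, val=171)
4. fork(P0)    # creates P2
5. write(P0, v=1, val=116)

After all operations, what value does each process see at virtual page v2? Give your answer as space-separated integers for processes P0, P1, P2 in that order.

Answer: 184 49 184

Derivation:
Op 1: fork(P0) -> P1. 3 ppages; refcounts: pp0:2 pp1:2 pp2:2
Op 2: write(P0, v2, 184). refcount(pp2)=2>1 -> COPY to pp3. 4 ppages; refcounts: pp0:2 pp1:2 pp2:1 pp3:1
Op 3: write(P0, v0, 171). refcount(pp0)=2>1 -> COPY to pp4. 5 ppages; refcounts: pp0:1 pp1:2 pp2:1 pp3:1 pp4:1
Op 4: fork(P0) -> P2. 5 ppages; refcounts: pp0:1 pp1:3 pp2:1 pp3:2 pp4:2
Op 5: write(P0, v1, 116). refcount(pp1)=3>1 -> COPY to pp5. 6 ppages; refcounts: pp0:1 pp1:2 pp2:1 pp3:2 pp4:2 pp5:1
P0: v2 -> pp3 = 184
P1: v2 -> pp2 = 49
P2: v2 -> pp3 = 184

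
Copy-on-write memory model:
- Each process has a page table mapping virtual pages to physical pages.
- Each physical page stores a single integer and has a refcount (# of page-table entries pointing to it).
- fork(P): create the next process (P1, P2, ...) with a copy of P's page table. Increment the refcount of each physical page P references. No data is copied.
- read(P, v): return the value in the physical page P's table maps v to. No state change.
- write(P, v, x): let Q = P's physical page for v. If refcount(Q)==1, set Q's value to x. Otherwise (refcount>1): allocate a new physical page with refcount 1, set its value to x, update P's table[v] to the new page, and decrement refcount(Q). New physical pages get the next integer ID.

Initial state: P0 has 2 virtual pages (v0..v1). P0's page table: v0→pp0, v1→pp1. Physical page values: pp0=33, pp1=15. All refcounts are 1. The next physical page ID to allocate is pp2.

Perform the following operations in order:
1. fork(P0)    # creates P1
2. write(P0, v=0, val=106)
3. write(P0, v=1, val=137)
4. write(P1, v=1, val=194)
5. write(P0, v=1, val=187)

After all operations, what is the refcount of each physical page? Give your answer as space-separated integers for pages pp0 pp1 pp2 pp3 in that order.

Answer: 1 1 1 1

Derivation:
Op 1: fork(P0) -> P1. 2 ppages; refcounts: pp0:2 pp1:2
Op 2: write(P0, v0, 106). refcount(pp0)=2>1 -> COPY to pp2. 3 ppages; refcounts: pp0:1 pp1:2 pp2:1
Op 3: write(P0, v1, 137). refcount(pp1)=2>1 -> COPY to pp3. 4 ppages; refcounts: pp0:1 pp1:1 pp2:1 pp3:1
Op 4: write(P1, v1, 194). refcount(pp1)=1 -> write in place. 4 ppages; refcounts: pp0:1 pp1:1 pp2:1 pp3:1
Op 5: write(P0, v1, 187). refcount(pp3)=1 -> write in place. 4 ppages; refcounts: pp0:1 pp1:1 pp2:1 pp3:1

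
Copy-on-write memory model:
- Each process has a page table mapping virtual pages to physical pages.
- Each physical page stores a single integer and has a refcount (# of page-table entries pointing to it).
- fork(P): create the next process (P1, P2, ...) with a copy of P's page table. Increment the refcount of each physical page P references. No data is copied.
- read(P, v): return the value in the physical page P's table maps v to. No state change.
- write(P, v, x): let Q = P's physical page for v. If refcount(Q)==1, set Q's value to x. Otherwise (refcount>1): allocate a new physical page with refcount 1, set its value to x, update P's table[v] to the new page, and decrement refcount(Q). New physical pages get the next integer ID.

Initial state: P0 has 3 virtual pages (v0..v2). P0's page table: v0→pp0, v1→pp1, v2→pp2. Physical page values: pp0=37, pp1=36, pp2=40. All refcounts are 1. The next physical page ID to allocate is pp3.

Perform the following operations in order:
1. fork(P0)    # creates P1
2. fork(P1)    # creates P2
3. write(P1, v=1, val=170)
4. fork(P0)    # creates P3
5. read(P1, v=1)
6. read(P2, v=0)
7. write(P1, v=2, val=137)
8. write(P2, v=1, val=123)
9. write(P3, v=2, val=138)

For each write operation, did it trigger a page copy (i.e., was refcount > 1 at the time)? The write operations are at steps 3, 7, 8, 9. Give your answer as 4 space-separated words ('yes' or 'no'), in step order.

Op 1: fork(P0) -> P1. 3 ppages; refcounts: pp0:2 pp1:2 pp2:2
Op 2: fork(P1) -> P2. 3 ppages; refcounts: pp0:3 pp1:3 pp2:3
Op 3: write(P1, v1, 170). refcount(pp1)=3>1 -> COPY to pp3. 4 ppages; refcounts: pp0:3 pp1:2 pp2:3 pp3:1
Op 4: fork(P0) -> P3. 4 ppages; refcounts: pp0:4 pp1:3 pp2:4 pp3:1
Op 5: read(P1, v1) -> 170. No state change.
Op 6: read(P2, v0) -> 37. No state change.
Op 7: write(P1, v2, 137). refcount(pp2)=4>1 -> COPY to pp4. 5 ppages; refcounts: pp0:4 pp1:3 pp2:3 pp3:1 pp4:1
Op 8: write(P2, v1, 123). refcount(pp1)=3>1 -> COPY to pp5. 6 ppages; refcounts: pp0:4 pp1:2 pp2:3 pp3:1 pp4:1 pp5:1
Op 9: write(P3, v2, 138). refcount(pp2)=3>1 -> COPY to pp6. 7 ppages; refcounts: pp0:4 pp1:2 pp2:2 pp3:1 pp4:1 pp5:1 pp6:1

yes yes yes yes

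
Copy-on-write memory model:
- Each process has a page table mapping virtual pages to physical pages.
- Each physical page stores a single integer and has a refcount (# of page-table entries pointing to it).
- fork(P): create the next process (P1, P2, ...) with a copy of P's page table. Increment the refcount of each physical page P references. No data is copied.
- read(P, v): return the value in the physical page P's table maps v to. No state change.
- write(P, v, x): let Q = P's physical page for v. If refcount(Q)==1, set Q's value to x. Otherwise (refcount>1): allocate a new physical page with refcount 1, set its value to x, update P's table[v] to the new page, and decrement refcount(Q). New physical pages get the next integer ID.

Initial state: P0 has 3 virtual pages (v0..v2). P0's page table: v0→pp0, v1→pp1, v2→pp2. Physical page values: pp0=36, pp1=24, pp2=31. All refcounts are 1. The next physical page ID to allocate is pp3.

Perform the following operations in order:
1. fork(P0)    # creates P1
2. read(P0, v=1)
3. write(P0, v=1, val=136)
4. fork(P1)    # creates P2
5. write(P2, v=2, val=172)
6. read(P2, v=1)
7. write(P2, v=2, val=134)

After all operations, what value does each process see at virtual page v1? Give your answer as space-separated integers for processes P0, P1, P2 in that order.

Op 1: fork(P0) -> P1. 3 ppages; refcounts: pp0:2 pp1:2 pp2:2
Op 2: read(P0, v1) -> 24. No state change.
Op 3: write(P0, v1, 136). refcount(pp1)=2>1 -> COPY to pp3. 4 ppages; refcounts: pp0:2 pp1:1 pp2:2 pp3:1
Op 4: fork(P1) -> P2. 4 ppages; refcounts: pp0:3 pp1:2 pp2:3 pp3:1
Op 5: write(P2, v2, 172). refcount(pp2)=3>1 -> COPY to pp4. 5 ppages; refcounts: pp0:3 pp1:2 pp2:2 pp3:1 pp4:1
Op 6: read(P2, v1) -> 24. No state change.
Op 7: write(P2, v2, 134). refcount(pp4)=1 -> write in place. 5 ppages; refcounts: pp0:3 pp1:2 pp2:2 pp3:1 pp4:1
P0: v1 -> pp3 = 136
P1: v1 -> pp1 = 24
P2: v1 -> pp1 = 24

Answer: 136 24 24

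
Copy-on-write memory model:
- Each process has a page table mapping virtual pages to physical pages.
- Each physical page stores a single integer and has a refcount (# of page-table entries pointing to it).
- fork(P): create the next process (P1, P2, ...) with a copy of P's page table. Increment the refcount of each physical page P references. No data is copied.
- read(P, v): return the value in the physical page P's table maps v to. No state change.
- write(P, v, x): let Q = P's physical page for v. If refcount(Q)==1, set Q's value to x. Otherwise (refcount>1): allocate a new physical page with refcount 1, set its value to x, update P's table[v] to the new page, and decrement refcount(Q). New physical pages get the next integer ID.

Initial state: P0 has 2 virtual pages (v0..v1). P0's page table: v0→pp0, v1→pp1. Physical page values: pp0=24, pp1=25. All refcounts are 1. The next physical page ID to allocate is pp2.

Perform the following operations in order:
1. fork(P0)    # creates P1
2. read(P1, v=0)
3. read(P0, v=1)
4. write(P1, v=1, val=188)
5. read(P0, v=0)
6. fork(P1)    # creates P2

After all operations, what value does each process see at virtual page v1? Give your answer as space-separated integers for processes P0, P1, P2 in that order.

Op 1: fork(P0) -> P1. 2 ppages; refcounts: pp0:2 pp1:2
Op 2: read(P1, v0) -> 24. No state change.
Op 3: read(P0, v1) -> 25. No state change.
Op 4: write(P1, v1, 188). refcount(pp1)=2>1 -> COPY to pp2. 3 ppages; refcounts: pp0:2 pp1:1 pp2:1
Op 5: read(P0, v0) -> 24. No state change.
Op 6: fork(P1) -> P2. 3 ppages; refcounts: pp0:3 pp1:1 pp2:2
P0: v1 -> pp1 = 25
P1: v1 -> pp2 = 188
P2: v1 -> pp2 = 188

Answer: 25 188 188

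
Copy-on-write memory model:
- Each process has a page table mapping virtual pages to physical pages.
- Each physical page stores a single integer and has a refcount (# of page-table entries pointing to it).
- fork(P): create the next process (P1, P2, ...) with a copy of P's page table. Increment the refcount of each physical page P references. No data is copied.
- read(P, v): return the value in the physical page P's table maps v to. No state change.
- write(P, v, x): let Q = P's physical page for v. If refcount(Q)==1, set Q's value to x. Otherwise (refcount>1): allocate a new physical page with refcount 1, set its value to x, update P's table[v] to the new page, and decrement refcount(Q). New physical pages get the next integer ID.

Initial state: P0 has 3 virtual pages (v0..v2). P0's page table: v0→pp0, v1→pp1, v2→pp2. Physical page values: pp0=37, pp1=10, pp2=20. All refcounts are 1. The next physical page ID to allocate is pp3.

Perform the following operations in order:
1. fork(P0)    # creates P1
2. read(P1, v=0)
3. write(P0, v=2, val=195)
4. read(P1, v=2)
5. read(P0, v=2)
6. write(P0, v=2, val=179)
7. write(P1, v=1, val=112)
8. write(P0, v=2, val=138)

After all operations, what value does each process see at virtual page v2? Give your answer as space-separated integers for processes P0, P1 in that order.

Answer: 138 20

Derivation:
Op 1: fork(P0) -> P1. 3 ppages; refcounts: pp0:2 pp1:2 pp2:2
Op 2: read(P1, v0) -> 37. No state change.
Op 3: write(P0, v2, 195). refcount(pp2)=2>1 -> COPY to pp3. 4 ppages; refcounts: pp0:2 pp1:2 pp2:1 pp3:1
Op 4: read(P1, v2) -> 20. No state change.
Op 5: read(P0, v2) -> 195. No state change.
Op 6: write(P0, v2, 179). refcount(pp3)=1 -> write in place. 4 ppages; refcounts: pp0:2 pp1:2 pp2:1 pp3:1
Op 7: write(P1, v1, 112). refcount(pp1)=2>1 -> COPY to pp4. 5 ppages; refcounts: pp0:2 pp1:1 pp2:1 pp3:1 pp4:1
Op 8: write(P0, v2, 138). refcount(pp3)=1 -> write in place. 5 ppages; refcounts: pp0:2 pp1:1 pp2:1 pp3:1 pp4:1
P0: v2 -> pp3 = 138
P1: v2 -> pp2 = 20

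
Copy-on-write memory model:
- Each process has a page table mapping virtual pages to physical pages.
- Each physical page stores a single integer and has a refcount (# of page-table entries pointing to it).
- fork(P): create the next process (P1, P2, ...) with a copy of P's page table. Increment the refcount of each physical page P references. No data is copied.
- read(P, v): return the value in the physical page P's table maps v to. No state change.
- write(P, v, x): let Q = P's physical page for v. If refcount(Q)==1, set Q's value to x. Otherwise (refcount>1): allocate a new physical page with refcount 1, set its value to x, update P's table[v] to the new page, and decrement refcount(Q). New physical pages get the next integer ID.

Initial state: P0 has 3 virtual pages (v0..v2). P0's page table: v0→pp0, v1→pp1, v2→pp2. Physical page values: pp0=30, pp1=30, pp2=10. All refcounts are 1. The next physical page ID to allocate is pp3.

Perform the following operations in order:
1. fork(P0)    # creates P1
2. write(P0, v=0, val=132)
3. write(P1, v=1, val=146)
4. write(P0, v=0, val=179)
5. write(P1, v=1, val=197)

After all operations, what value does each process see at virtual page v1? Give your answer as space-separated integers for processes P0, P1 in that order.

Answer: 30 197

Derivation:
Op 1: fork(P0) -> P1. 3 ppages; refcounts: pp0:2 pp1:2 pp2:2
Op 2: write(P0, v0, 132). refcount(pp0)=2>1 -> COPY to pp3. 4 ppages; refcounts: pp0:1 pp1:2 pp2:2 pp3:1
Op 3: write(P1, v1, 146). refcount(pp1)=2>1 -> COPY to pp4. 5 ppages; refcounts: pp0:1 pp1:1 pp2:2 pp3:1 pp4:1
Op 4: write(P0, v0, 179). refcount(pp3)=1 -> write in place. 5 ppages; refcounts: pp0:1 pp1:1 pp2:2 pp3:1 pp4:1
Op 5: write(P1, v1, 197). refcount(pp4)=1 -> write in place. 5 ppages; refcounts: pp0:1 pp1:1 pp2:2 pp3:1 pp4:1
P0: v1 -> pp1 = 30
P1: v1 -> pp4 = 197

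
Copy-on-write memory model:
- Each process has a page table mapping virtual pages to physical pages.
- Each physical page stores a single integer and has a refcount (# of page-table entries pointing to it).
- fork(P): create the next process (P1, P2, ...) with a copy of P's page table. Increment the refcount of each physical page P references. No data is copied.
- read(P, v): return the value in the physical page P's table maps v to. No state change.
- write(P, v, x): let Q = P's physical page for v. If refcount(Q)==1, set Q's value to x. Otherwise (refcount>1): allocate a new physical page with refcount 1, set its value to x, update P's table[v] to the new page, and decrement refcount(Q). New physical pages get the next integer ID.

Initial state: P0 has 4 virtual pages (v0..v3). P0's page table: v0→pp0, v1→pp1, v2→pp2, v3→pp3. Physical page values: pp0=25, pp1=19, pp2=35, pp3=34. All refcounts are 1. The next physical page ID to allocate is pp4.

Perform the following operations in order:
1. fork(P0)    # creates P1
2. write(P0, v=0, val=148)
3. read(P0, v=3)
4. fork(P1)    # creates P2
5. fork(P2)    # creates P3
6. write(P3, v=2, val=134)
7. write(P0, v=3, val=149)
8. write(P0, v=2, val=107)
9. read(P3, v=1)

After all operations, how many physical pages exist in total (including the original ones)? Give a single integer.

Op 1: fork(P0) -> P1. 4 ppages; refcounts: pp0:2 pp1:2 pp2:2 pp3:2
Op 2: write(P0, v0, 148). refcount(pp0)=2>1 -> COPY to pp4. 5 ppages; refcounts: pp0:1 pp1:2 pp2:2 pp3:2 pp4:1
Op 3: read(P0, v3) -> 34. No state change.
Op 4: fork(P1) -> P2. 5 ppages; refcounts: pp0:2 pp1:3 pp2:3 pp3:3 pp4:1
Op 5: fork(P2) -> P3. 5 ppages; refcounts: pp0:3 pp1:4 pp2:4 pp3:4 pp4:1
Op 6: write(P3, v2, 134). refcount(pp2)=4>1 -> COPY to pp5. 6 ppages; refcounts: pp0:3 pp1:4 pp2:3 pp3:4 pp4:1 pp5:1
Op 7: write(P0, v3, 149). refcount(pp3)=4>1 -> COPY to pp6. 7 ppages; refcounts: pp0:3 pp1:4 pp2:3 pp3:3 pp4:1 pp5:1 pp6:1
Op 8: write(P0, v2, 107). refcount(pp2)=3>1 -> COPY to pp7. 8 ppages; refcounts: pp0:3 pp1:4 pp2:2 pp3:3 pp4:1 pp5:1 pp6:1 pp7:1
Op 9: read(P3, v1) -> 19. No state change.

Answer: 8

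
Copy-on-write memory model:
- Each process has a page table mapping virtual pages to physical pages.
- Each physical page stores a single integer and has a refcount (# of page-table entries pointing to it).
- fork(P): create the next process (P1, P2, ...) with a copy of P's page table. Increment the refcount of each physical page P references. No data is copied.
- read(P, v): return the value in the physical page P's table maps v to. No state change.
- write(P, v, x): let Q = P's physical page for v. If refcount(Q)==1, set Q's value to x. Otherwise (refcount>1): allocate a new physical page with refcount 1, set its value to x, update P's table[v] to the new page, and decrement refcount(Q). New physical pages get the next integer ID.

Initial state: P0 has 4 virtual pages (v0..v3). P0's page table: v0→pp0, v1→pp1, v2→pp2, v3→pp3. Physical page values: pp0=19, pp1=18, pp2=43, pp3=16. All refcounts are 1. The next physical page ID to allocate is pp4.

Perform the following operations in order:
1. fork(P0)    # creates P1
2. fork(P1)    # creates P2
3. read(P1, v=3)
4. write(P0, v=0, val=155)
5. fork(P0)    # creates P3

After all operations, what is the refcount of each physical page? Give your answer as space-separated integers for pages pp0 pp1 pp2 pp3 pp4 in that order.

Op 1: fork(P0) -> P1. 4 ppages; refcounts: pp0:2 pp1:2 pp2:2 pp3:2
Op 2: fork(P1) -> P2. 4 ppages; refcounts: pp0:3 pp1:3 pp2:3 pp3:3
Op 3: read(P1, v3) -> 16. No state change.
Op 4: write(P0, v0, 155). refcount(pp0)=3>1 -> COPY to pp4. 5 ppages; refcounts: pp0:2 pp1:3 pp2:3 pp3:3 pp4:1
Op 5: fork(P0) -> P3. 5 ppages; refcounts: pp0:2 pp1:4 pp2:4 pp3:4 pp4:2

Answer: 2 4 4 4 2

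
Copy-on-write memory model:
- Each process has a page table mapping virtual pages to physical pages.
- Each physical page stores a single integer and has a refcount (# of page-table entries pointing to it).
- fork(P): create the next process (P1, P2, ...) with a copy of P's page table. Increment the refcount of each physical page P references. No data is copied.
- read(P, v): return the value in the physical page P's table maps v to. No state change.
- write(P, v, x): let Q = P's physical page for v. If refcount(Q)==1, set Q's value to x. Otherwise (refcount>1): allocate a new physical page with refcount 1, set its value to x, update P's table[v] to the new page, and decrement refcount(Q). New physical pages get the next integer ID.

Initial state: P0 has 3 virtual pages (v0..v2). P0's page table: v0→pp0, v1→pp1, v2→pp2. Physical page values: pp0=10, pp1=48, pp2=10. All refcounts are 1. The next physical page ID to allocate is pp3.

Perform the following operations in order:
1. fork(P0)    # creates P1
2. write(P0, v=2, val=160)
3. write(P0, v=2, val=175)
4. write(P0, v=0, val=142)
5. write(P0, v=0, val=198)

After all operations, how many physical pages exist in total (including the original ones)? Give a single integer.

Answer: 5

Derivation:
Op 1: fork(P0) -> P1. 3 ppages; refcounts: pp0:2 pp1:2 pp2:2
Op 2: write(P0, v2, 160). refcount(pp2)=2>1 -> COPY to pp3. 4 ppages; refcounts: pp0:2 pp1:2 pp2:1 pp3:1
Op 3: write(P0, v2, 175). refcount(pp3)=1 -> write in place. 4 ppages; refcounts: pp0:2 pp1:2 pp2:1 pp3:1
Op 4: write(P0, v0, 142). refcount(pp0)=2>1 -> COPY to pp4. 5 ppages; refcounts: pp0:1 pp1:2 pp2:1 pp3:1 pp4:1
Op 5: write(P0, v0, 198). refcount(pp4)=1 -> write in place. 5 ppages; refcounts: pp0:1 pp1:2 pp2:1 pp3:1 pp4:1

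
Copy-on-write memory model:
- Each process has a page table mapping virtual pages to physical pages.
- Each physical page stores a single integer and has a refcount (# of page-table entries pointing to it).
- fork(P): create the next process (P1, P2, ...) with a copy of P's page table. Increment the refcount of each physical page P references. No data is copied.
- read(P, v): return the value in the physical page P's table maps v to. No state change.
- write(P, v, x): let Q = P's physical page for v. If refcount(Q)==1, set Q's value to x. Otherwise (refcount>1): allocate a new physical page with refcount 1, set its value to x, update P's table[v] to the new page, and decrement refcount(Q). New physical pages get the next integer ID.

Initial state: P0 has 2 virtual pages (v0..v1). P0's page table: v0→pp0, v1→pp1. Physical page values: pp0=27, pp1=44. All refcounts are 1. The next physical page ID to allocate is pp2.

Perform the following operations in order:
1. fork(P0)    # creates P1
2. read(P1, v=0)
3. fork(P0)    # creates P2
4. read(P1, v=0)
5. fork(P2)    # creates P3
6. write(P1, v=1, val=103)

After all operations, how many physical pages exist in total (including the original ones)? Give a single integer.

Answer: 3

Derivation:
Op 1: fork(P0) -> P1. 2 ppages; refcounts: pp0:2 pp1:2
Op 2: read(P1, v0) -> 27. No state change.
Op 3: fork(P0) -> P2. 2 ppages; refcounts: pp0:3 pp1:3
Op 4: read(P1, v0) -> 27. No state change.
Op 5: fork(P2) -> P3. 2 ppages; refcounts: pp0:4 pp1:4
Op 6: write(P1, v1, 103). refcount(pp1)=4>1 -> COPY to pp2. 3 ppages; refcounts: pp0:4 pp1:3 pp2:1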